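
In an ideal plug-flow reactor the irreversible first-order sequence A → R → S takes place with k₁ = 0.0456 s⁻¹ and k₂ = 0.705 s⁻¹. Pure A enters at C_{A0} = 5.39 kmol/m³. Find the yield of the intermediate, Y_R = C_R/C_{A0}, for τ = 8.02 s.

0.0477

The intermediate concentration in a first-order A→B→C sequence is C_R = k₁C_{A0}(e^(−k₁τ) − e^(−k₂τ))/(k₂−k₁).
e^(−k₁τ) = e^(−0.0456×8.02) = e^(−0.3657) = 0.6937; e^(−k₂τ) = e^(−5.654) = 0.003503.
C_R = 0.0456×5.39/(0.705−0.0456) × (0.6937−0.003503) = 0.3727×0.6902 = 0.2573 kmol/m³.
Y_R = C_R/C_{A0} = 0.2573/5.39 = 0.0477.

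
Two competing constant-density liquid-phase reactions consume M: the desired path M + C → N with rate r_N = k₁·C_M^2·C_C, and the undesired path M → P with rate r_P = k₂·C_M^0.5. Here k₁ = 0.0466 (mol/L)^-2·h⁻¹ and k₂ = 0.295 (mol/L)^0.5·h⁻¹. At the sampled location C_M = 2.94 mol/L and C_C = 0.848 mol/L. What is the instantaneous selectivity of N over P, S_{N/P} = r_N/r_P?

0.675

S_{N/P} = r_N/r_P = (k₁·C_M^2·C_C)/(k₂·C_M^0.5) = (k₁/k₂)·C_M^1.5·C_C.
= (0.0466×2.940^2×0.8480) / (0.295×2.940^0.5) = 0.3416/0.5058 = 0.675.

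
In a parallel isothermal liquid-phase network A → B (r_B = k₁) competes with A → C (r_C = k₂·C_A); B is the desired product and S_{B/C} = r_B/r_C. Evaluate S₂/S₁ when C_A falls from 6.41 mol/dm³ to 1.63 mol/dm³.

3.93

S_{B/C} = (k₁/k₂)·C_A⁻¹, so S₂/S₁ = (C_{A,2}/C_{A,1})⁻¹.
= 6.41/1.63 = 3.93.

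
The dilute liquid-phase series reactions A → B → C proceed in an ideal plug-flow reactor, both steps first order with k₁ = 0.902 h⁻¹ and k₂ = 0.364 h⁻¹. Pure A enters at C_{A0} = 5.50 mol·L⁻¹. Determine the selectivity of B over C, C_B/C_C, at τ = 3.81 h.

0.605

Solving the coupled first-order balances gives C_B(τ) = [k₁/(k₂−k₁)]·C_{A0}·(e^(−k₁τ) − e^(−k₂τ)).
e^(−k₁τ) = e^(−0.902×3.81) = e^(−3.437) = 0.03217; e^(−k₂τ) = e^(−1.387) = 0.2499.
C_B = 0.902×5.50/(0.364−0.902) × (0.03217−0.2499) = (-9.221)×(-0.2177) = 2.007 mol·L⁻¹.
C_A = C_{A0}e^(−k₁τ) = 0.1770 mol·L⁻¹, so C_C = C_{A0}−C_A−C_B = 3.316 mol·L⁻¹; C_B/C_C = 0.605.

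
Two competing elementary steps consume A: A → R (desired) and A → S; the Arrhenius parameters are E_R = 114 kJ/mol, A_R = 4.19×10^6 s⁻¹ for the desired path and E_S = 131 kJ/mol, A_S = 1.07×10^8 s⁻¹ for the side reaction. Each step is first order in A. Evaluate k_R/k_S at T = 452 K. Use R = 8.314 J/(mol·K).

k_R/k_S = (A_R/A_S)·exp[−(E_R−E_S)/(RT)] = (A_R/A_S)·exp[(E_S−E_R)/(RT)].
(E_S−E_R)/(RT) = (131−114)×10³/(8.314×452) = 17000/3758 = 4.524.
k_R/k_S = (4.19×10^6/1.07×10^8)·exp(4.524) = 0.03916 × 92.18 = 3.61.
Since E_R < E_S, lowering the temperature improves selectivity toward R.

3.61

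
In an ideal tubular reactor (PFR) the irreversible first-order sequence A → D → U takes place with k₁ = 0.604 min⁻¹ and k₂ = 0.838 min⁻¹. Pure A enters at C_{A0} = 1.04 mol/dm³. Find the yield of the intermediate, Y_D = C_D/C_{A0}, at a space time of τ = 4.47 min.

0.113

Solving the coupled first-order balances gives C_D(τ) = [k₁/(k₂−k₁)]·C_{A0}·(e^(−k₁τ) − e^(−k₂τ)).
e^(−k₁τ) = e^(−0.604×4.47) = e^(−2.700) = 0.06721; e^(−k₂τ) = e^(−3.746) = 0.02362.
C_D = 0.604×1.04/(0.838−0.604) × (0.06721−0.02362) = 2.684×0.04360 = 0.1170 mol/dm³.
Y_D = C_D/C_{A0} = 0.1170/1.04 = 0.113.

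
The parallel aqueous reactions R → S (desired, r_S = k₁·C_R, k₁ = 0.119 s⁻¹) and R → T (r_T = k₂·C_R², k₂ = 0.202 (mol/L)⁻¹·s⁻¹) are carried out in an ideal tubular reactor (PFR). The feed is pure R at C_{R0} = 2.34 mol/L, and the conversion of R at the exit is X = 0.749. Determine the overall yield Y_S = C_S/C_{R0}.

C_R = C_{R0}(1−X) = 0.5873 mol/L.
Along a PFR/batch, dC_S/dC_R = −r_S/(r_S+r_T) = −k₁/(k₁+k₂·C_R).
Integrating from C_{R0} to C_R: C_S = (0.119/0.202)·ln[(0.119+0.202·2.34)/(0.119+0.202·0.587)] = 0.5891·ln(0.5917/0.2376) = 0.5374 mol/L.
Y_S = C_S/C_{R0} = 0.5374/2.34 = 0.230.

0.230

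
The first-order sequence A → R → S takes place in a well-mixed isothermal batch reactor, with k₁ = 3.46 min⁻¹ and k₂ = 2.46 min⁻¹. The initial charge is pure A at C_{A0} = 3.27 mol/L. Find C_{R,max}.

1.41 mol/L

For a first-order series the maximum intermediate yield is C_{R,max}/C_{A0} = (k₁/k₂)^[k₂/(k₂−k₁)].
= (3.46/2.46)^(2.46/(2.46−3.46)) = (1.407)^(-2.460) = 0.4321.
C_{R,max} = 0.4321×3.27 = 1.41 mol/L.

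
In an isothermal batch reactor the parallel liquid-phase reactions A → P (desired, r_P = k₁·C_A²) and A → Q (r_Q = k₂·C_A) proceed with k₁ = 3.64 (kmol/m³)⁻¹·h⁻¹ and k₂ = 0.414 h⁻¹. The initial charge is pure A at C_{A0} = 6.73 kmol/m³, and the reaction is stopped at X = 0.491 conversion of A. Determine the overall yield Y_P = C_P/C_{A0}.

C_A = C_{A0}(1−X) = 3.426 kmol/m³.
Along a PFR/batch, dC_Q/dC_A = −r_Q/(r_P+r_Q) = −k₂/(k₂+k₁·C_A).
Integrating from C_{A0} to C_A: C_Q = (0.414/3.64)·ln[(0.414+3.64·6.73)/(0.414+3.64·3.43)] = 0.1137·ln(24.91/12.88) = 0.07500 kmol/m³.
Then C_P = (C_{A0}−C_A) − C_Q = 3.304 − 0.07500 = 3.229 kmol/m³.
Y_P = C_P/C_{A0} = 3.229/6.73 = 0.480.

0.480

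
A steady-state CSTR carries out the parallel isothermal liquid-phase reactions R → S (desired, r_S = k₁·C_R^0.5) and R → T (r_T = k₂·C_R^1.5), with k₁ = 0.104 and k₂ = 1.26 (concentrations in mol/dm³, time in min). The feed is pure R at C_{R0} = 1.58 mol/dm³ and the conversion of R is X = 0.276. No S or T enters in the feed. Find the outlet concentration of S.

Exit C_R = C_{R0}(1−X) = 1.58×0.724 = 1.144 mol/dm³.
A CSTR operates uniformly at the exit composition, giving r_S = 0.1112 and r_T = 1.542 (each k·C_R^n at C_R = 1.144).
Fraction of consumed R going to S: r_S/(r_S+r_T) = 0.06730.
C_S = 0.06730·C_{R0}·X = 0.06730×1.58×0.276 = 0.0293 mol/dm³.

0.0293 mol/dm³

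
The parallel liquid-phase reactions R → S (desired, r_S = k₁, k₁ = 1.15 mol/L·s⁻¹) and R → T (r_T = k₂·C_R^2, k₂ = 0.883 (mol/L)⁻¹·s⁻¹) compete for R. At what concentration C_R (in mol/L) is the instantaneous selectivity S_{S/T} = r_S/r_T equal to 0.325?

S_{S/T} = (k₁/k₂)·C_R^-2 ⇒ C_R = (S·k₂/k₁)^(-0.5).
= (0.325×0.883/1.15)^(-0.5) = (0.2495)^(-0.5) = 2.00 mol/L.

2.00 mol/L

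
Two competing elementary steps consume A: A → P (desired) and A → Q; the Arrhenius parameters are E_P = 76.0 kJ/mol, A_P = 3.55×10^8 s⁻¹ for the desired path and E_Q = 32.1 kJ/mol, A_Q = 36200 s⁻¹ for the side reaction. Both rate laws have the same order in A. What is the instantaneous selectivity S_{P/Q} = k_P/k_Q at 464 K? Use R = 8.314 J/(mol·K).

Since both paths have the same order in A, the concentration cancels and S_{P/Q} = k_P/k_Q = (A_P/A_Q)·exp[(E_Q−E_P)/(RT)].
(E_Q−E_P)/(RT) = (32.1−76.0)×10³/(8.314×464) = -43900/3858 = -11.38.
k_P/k_Q = (3.55×10^8/36200)·exp(-11.38) = 9807 × 1.142×10^-5 = 0.112.
Since E_P > E_Q, raising the temperature improves selectivity toward P.

0.112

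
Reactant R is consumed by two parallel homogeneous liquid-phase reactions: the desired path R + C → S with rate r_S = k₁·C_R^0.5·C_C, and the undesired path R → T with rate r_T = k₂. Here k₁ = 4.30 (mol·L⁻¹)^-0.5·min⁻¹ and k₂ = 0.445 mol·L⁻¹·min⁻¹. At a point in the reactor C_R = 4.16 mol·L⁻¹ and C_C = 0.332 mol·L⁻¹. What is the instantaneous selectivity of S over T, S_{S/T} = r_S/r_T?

S_{S/T} = r_S/r_T = (k₁·C_R^0.5·C_C)/(k₂) = (k₁/k₂)·C_R^0.5·C_C.
= (4.30×4.160^0.5×0.3320) / (0.445) = 2.912/0.4450 = 6.54.

6.54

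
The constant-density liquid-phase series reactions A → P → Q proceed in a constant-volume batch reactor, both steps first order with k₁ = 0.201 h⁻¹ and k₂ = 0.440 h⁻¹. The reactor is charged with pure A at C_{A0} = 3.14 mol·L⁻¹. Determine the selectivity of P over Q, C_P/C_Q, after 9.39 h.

0.155

Solving the coupled first-order balances gives C_P(t) = [k₁/(k₂−k₁)]·C_{A0}·(e^(−k₁t) − e^(−k₂t)).
e^(−k₁t) = e^(−0.201×9.39) = e^(−1.887) = 0.1515; e^(−k₂t) = e^(−4.132) = 0.01606.
C_P = 0.201×3.14/(0.440−0.201) × (0.1515−0.01606) = 2.641×0.1354 = 0.3576 mol·L⁻¹.
C_A = C_{A0}e^(−k₁t) = 0.4756 mol·L⁻¹, so C_Q = C_{A0}−C_A−C_P = 2.307 mol·L⁻¹; C_P/C_Q = 0.155.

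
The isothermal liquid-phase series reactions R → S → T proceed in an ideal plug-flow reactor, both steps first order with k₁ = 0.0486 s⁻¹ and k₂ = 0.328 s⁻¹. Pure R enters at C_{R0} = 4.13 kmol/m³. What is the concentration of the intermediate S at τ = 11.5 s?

The intermediate concentration in a first-order A→B→C sequence is C_S = k₁C_{R0}(e^(−k₁τ) − e^(−k₂τ))/(k₂−k₁).
e^(−k₁τ) = e^(−0.0486×11.5) = e^(−0.5589) = 0.5718; e^(−k₂τ) = e^(−3.772) = 0.02301.
C_S = 0.0486×4.13/(0.328−0.0486) × (0.5718−0.02301) = 0.7184×0.5488 = 0.3943 kmol/m³.

0.394 kmol/m³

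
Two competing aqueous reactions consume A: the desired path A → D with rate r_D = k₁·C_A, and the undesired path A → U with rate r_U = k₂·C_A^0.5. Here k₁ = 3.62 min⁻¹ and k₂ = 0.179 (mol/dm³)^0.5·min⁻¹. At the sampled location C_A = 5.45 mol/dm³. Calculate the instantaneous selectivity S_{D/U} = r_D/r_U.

S_{D/U} = r_D/r_U = (k₁·C_A)/(k₂·C_A^0.5) = (k₁/k₂)·C_A^0.5.
= (3.62×5.450) / (0.179×5.450^0.5) = 19.73/0.4179 = 47.2.

47.2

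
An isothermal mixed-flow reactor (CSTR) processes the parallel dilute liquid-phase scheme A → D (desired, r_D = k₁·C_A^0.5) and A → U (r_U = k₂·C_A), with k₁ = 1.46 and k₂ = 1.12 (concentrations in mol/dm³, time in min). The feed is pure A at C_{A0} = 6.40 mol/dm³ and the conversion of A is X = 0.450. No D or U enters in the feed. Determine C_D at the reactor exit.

1.18 mol/dm³

Exit C_A = C_{A0}(1−X) = 6.40×0.550 = 3.520 mol/dm³.
In a CSTR the entire volume is at exit conditions, so r_D = 1.46×3.520^0.5 = 2.739 and r_U = 1.12×3.520 = 3.942.
Fraction of consumed A going to D: r_D/(r_D+r_U) = 0.4100.
C_D = 0.4100·C_{A0}·X = 0.4100×6.40×0.450 = 1.18 mol/dm³.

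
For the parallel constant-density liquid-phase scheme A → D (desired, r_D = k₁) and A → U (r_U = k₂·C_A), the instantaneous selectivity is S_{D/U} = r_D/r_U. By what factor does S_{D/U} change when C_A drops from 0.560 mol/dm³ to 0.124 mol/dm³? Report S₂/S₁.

4.52

S_{D/U} = (k₁/k₂)·C_A⁻¹, so S₂/S₁ = (C_{A,2}/C_{A,1})⁻¹.
= 0.560/0.124 = 4.52.
Selectivity toward D rises as C_A falls — low-concentration operation is favoured.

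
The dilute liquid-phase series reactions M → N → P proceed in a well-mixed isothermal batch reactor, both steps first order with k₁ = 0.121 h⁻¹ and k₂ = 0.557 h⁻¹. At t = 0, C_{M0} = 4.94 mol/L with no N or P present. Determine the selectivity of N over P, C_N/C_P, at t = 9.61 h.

The intermediate concentration in a first-order A→B→C sequence is C_N = k₁C_{M0}(e^(−k₁t) − e^(−k₂t))/(k₂−k₁).
e^(−k₁t) = e^(−0.121×9.61) = e^(−1.163) = 0.3126; e^(−k₂t) = e^(−5.353) = 0.004735.
C_N = 0.121×4.94/(0.557−0.121) × (0.3126−0.004735) = 1.371×0.3079 = 0.4221 mol/L.
C_M = C_{M0}e^(−k₁t) = 1.544 mol/L, so C_P = C_{M0}−C_M−C_N = 2.974 mol/L; C_N/C_P = 0.142.

0.142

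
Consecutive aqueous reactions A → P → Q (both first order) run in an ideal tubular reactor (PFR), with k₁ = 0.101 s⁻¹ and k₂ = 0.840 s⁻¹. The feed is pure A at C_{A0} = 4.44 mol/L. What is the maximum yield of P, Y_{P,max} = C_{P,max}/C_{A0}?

0.0900

Evaluating C_P at τ_opt = ln(k₂/k₁)/(k₂−k₁) gives C_{P,max}/C_{A0} = (k₁/k₂)^[k₂/(k₂−k₁)].
= (0.101/0.840)^(0.840/(0.840−0.101)) = (0.1202)^(1.137) = 0.09001.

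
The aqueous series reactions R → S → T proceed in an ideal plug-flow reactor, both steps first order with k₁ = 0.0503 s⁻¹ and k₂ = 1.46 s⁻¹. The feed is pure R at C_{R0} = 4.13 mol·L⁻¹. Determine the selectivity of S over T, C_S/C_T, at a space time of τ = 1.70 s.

0.571

The intermediate concentration in a first-order A→B→C sequence is C_S = k₁C_{R0}(e^(−k₁τ) − e^(−k₂τ))/(k₂−k₁).
e^(−k₁τ) = e^(−0.0503×1.70) = e^(−0.08551) = 0.9180; e^(−k₂τ) = e^(−2.482) = 0.08358.
C_S = 0.0503×4.13/(1.46−0.0503) × (0.9180−0.08358) = 0.1474×0.8345 = 0.1230 mol·L⁻¹.
C_R = C_{R0}e^(−k₁τ) = 3.792 mol·L⁻¹, so C_T = C_{R0}−C_R−C_S = 0.2155 mol·L⁻¹; C_S/C_T = 0.571.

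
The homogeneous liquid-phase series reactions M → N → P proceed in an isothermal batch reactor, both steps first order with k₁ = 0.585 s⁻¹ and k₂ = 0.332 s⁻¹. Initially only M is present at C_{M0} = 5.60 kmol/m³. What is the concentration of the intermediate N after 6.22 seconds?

Solving the coupled first-order balances gives C_N(t) = [k₁/(k₂−k₁)]·C_{M0}·(e^(−k₁t) − e^(−k₂t)).
e^(−k₁t) = e^(−0.585×6.22) = e^(−3.639) = 0.02629; e^(−k₂t) = e^(−2.065) = 0.1268.
C_N = 0.585×5.60/(0.332−0.585) × (0.02629−0.1268) = (-12.95)×(-0.1005) = 1.302 kmol/m³.

1.30 kmol/m³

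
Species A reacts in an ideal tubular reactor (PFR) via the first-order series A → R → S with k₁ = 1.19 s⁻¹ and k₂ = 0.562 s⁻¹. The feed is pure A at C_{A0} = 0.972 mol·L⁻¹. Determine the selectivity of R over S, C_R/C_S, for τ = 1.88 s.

1.05

For first-order series with pure A initially, C_R(τ) = k₁C_{A0}/(k₂−k₁)·(e^(−k₁τ) − e^(−k₂τ)).
e^(−k₁τ) = e^(−1.19×1.88) = e^(−2.237) = 0.1068; e^(−k₂τ) = e^(−1.057) = 0.3476.
C_R = 1.19×0.972/(0.562−1.19) × (0.1068−0.3476) = (-1.842)×(-0.2409) = 0.4437 mol·L⁻¹.
C_A = C_{A0}e^(−k₁τ) = 0.1038 mol·L⁻¹, so C_S = C_{A0}−C_A−C_R = 0.4245 mol·L⁻¹; C_R/C_S = 1.05.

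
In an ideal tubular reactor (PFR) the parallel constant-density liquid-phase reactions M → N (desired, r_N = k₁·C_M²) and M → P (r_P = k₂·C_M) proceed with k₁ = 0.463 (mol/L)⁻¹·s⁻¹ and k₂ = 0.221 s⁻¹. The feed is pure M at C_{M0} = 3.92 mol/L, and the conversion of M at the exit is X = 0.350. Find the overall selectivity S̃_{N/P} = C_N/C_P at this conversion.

C_M = C_{M0}(1−X) = 2.548 mol/L.
Along a PFR/batch, dC_P/dC_M = −r_P/(r_N+r_P) = −k₂/(k₂+k₁·C_M).
Integrating from C_{M0} to C_M: C_P = (0.221/0.463)·ln[(0.221+0.463·3.92)/(0.221+0.463·2.55)] = 0.4773·ln(2.036/1.401) = 0.1785 mol/L.
Then C_N = (C_{M0}−C_M) − C_P = 1.372 − 0.1785 = 1.193 mol/L.
S̃_{N/P} = C_N/C_P = 1.193/0.1785 = 6.69.

6.69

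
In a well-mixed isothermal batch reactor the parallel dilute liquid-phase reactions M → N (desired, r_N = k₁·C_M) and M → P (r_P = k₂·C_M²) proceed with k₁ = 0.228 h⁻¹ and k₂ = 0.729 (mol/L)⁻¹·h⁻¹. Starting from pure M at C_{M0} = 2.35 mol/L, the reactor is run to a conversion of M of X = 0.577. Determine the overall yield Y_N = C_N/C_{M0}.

C_M = C_{M0}(1−X) = 0.9941 mol/L.
Along a PFR/batch, dC_N/dC_M = −r_N/(r_N+r_P) = −k₁/(k₁+k₂·C_M).
Integrating from C_{M0} to C_M: C_N = (0.228/0.729)·ln[(0.228+0.729·2.35)/(0.228+0.729·0.994)] = 0.3128·ln(1.941/0.9527) = 0.2226 mol/L.
Y_N = C_N/C_{M0} = 0.2226/2.35 = 0.0947.

0.0947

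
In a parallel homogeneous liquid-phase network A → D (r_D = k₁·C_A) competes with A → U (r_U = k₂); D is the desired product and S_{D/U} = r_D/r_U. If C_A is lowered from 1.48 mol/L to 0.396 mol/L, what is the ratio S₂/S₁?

0.268

S_{D/U} = (k₁/k₂)·C_A, so S₂/S₁ = (C_{A,2}/C_{A,1}).
= 0.396/1.48 = 0.268.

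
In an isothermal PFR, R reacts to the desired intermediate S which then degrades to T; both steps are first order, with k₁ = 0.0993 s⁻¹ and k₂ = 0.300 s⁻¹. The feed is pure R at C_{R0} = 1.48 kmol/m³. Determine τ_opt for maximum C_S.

The intermediate peaks when r₁ = r₂, i.e. k₁e^(−k₁τ) = k₂e^(−k₂τ), giving τ_opt = ln(k₂/k₁)/(k₂−k₁).
= ln(0.300/0.0993)/(0.300−0.0993) = ln(3.021)/0.2007 = 1.106/0.2007 = 5.51 s.

5.51 s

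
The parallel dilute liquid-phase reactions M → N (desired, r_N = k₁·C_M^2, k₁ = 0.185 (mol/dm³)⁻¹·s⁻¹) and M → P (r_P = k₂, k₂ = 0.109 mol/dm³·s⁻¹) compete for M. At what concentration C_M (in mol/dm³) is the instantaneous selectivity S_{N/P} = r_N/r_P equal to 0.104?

0.248 mol/dm³

S_{N/P} = (k₁/k₂)·C_M^2 ⇒ C_M = (S·k₂/k₁)^(0.5).
= (0.104×0.109/0.185)^(0.5) = (0.06128)^(0.5) = 0.248 mol/dm³.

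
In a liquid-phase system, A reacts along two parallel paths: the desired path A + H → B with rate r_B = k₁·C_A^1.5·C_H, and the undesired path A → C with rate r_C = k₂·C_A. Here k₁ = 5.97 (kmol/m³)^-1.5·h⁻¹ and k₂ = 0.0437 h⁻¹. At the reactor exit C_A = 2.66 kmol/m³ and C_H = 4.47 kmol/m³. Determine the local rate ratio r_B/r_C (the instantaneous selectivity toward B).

S_{B/C} = r_B/r_C = (k₁·C_A^1.5·C_H)/(k₂·C_A) = (k₁/k₂)·C_A^0.5·C_H.
= (5.97×2.660^1.5×4.470) / (0.0437×2.660) = 115.8/0.1162 = 996.
Since the desired path is higher order in A, keeping C_A high (PFR or concentrated feed) favours B.

996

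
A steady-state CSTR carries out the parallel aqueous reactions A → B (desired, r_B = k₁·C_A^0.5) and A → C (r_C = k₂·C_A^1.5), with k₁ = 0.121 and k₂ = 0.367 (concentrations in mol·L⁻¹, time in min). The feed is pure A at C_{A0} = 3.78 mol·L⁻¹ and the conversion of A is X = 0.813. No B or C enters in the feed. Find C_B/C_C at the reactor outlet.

0.466

Exit C_A = C_{A0}(1−X) = 3.78×0.187 = 0.7069 mol·L⁻¹.
In a CSTR the entire volume is at exit conditions, so r_B = 0.121×0.7069^0.5 = 0.1017 and r_C = 0.367×0.7069^1.5 = 0.2181.
Overall selectivity = C_B/C_C = r_Bτ/(r_Cτ) = r_B/r_C = 0.466.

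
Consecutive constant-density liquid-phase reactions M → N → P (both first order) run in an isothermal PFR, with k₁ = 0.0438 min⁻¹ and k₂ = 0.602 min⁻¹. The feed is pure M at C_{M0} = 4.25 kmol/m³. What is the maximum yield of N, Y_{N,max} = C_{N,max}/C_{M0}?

0.0592

For a first-order series the maximum intermediate yield is C_{N,max}/C_{M0} = (k₁/k₂)^[k₂/(k₂−k₁)].
= (0.0438/0.602)^(0.602/(0.602−0.0438)) = (0.07276)^(1.078) = 0.05923.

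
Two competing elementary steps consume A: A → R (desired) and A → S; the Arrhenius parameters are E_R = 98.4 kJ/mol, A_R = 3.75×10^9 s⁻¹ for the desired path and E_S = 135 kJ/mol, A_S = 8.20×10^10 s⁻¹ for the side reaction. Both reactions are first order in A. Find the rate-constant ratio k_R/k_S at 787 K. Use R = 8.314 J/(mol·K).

With equal orders, S_{R/S} = k_R/k_S = (A_R/A_S)·exp[(E_S−E_R)/(RT)].
(E_S−E_R)/(RT) = (135−98.4)×10³/(8.314×787) = 36600/6543 = 5.594.
k_R/k_S = (3.75×10^9/8.20×10^10)·exp(5.594) = 0.04573 × 268.7 = 12.3.

12.3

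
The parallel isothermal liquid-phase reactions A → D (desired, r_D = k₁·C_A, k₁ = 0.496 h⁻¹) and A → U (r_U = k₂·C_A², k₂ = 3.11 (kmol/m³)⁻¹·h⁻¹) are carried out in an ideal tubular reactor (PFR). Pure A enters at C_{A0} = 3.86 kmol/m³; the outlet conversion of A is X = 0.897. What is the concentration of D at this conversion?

C_A = C_{A0}(1−X) = 0.3976 kmol/m³.
Along a PFR/batch, dC_D/dC_A = −r_D/(r_D+r_U) = −k₁/(k₁+k₂·C_A).
Integrating from C_{A0} to C_A: C_D = (0.496/3.11)·ln[(0.496+3.11·3.86)/(0.496+3.11·0.398)] = 0.1595·ln(12.50/1.732) = 0.3152 kmol/m³.

0.315 kmol/m³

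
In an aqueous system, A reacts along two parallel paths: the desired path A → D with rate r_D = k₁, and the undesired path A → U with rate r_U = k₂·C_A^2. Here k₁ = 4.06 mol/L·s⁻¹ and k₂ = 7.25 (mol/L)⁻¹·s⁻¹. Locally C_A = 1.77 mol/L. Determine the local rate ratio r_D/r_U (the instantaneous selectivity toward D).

0.179

S_{D/U} = r_D/r_U = (k₁)/(k₂·C_A^2) = (k₁/k₂)·C_A^-2.
= (4.06) / (7.25×1.770^2) = 4.060/22.71 = 0.179.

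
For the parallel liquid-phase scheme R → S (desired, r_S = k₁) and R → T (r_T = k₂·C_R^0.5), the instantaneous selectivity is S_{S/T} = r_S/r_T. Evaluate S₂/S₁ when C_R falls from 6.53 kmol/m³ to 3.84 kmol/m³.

S_{S/T} = (k₁/k₂)·C_R^-0.5, so S₂/S₁ = (C_{R,2}/C_{R,1})^-0.5.
= (3.84/6.53)^(-0.5) = (0.5881)^(-0.5) = 1.30.

1.30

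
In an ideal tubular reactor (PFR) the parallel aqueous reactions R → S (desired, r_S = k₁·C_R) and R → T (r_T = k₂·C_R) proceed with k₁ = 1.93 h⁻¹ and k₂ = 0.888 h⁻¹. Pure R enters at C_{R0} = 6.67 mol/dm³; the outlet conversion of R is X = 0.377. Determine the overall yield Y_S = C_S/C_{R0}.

0.258

C_R = C_{R0}(1−X) = 4.155 mol/dm³.
Both paths are first order in R, so the instantaneous fraction to S is constant: dC_S/d(−C_R) = k₁/(k₁+k₂) = 0.6849.
C_S = 0.6849·(C_{R0}−C_R) = 0.6849×2.515 = 1.72 mol/dm³.
Y_S = C_S/C_{R0} = 1.722/6.67 = 0.258.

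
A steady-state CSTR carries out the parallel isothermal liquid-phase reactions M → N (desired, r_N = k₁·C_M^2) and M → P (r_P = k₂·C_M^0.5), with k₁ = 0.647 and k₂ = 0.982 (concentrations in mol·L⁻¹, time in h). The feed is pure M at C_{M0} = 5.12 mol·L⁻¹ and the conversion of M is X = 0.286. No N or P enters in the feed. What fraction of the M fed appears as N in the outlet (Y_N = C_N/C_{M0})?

Exit C_M = C_{M0}(1−X) = 5.12×0.714 = 3.656 mol·L⁻¹.
Rates in a CSTR are evaluated at the outlet concentration: r_N = 0.647×3.656^2 = 8.647, r_P = 0.982×3.656^0.5 = 1.878.
Fraction of consumed M going to N: r_N/(r_N+r_P) = 0.8216.
C_N = 0.8216·C_{M0}·X = 0.8216×5.12×0.286 = 1.20 mol·L⁻¹; Y_N = C_N/C_{M0} = 0.235.

0.235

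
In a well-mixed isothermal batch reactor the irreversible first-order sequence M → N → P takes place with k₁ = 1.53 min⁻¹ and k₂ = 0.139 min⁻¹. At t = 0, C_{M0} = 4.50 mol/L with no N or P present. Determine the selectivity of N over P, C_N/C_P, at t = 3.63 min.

1.96

The intermediate concentration in a first-order A→B→C sequence is C_N = k₁C_{M0}(e^(−k₁t) − e^(−k₂t))/(k₂−k₁).
e^(−k₁t) = e^(−1.53×3.63) = e^(−5.554) = 0.003872; e^(−k₂t) = e^(−0.5046) = 0.6038.
C_N = 1.53×4.50/(0.139−1.53) × (0.003872−0.6038) = (-4.950)×(-0.5999) = 2.969 mol/L.
C_M = C_{M0}e^(−k₁t) = 0.01743 mol/L, so C_P = C_{M0}−C_M−C_N = 1.513 mol/L; C_N/C_P = 1.96.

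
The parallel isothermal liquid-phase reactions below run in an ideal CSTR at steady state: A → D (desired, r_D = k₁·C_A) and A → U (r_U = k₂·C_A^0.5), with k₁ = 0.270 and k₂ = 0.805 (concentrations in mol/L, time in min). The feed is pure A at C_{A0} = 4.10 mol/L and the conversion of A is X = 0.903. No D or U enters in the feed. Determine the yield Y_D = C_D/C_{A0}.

Exit C_A = C_{A0}(1−X) = 4.10×0.0970 = 0.3977 mol/L.
In a CSTR the entire volume is at exit conditions, so r_D = 0.270×0.3977 = 0.1074 and r_U = 0.805×0.3977^0.5 = 0.5077.
Fraction of consumed A going to D: r_D/(r_D+r_U) = 0.1746.
C_D = 0.1746·C_{A0}·X = 0.1746×4.10×0.903 = 0.646 mol/L; Y_D = C_D/C_{A0} = 0.158.

0.158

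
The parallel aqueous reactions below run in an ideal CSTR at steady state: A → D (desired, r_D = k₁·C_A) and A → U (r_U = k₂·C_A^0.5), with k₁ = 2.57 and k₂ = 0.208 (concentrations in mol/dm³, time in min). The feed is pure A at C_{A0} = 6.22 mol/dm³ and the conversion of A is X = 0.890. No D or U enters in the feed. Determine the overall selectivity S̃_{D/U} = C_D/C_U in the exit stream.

Exit C_A = C_{A0}(1−X) = 6.22×0.110 = 0.6842 mol/dm³.
A CSTR operates uniformly at the exit composition, giving r_D = 1.758 and r_U = 0.1721 (each k·C_A^n at C_A = 0.6842).
Overall selectivity = C_D/C_U = r_Dτ/(r_Uτ) = r_D/r_U = 10.2.

10.2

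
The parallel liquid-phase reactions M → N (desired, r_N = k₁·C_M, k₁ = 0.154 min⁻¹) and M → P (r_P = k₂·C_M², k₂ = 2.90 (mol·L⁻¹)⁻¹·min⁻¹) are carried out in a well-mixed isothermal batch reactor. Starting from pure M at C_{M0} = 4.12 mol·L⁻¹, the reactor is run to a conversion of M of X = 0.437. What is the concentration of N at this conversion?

0.0300 mol·L⁻¹

C_M = C_{M0}(1−X) = 2.320 mol·L⁻¹.
Along a PFR/batch, dC_N/dC_M = −r_N/(r_N+r_P) = −k₁/(k₁+k₂·C_M).
Integrating from C_{M0} to C_M: C_N = (0.154/2.90)·ln[(0.154+2.90·4.12)/(0.154+2.90·2.32)] = 0.05310·ln(12.10/6.881) = 0.02998 mol·L⁻¹.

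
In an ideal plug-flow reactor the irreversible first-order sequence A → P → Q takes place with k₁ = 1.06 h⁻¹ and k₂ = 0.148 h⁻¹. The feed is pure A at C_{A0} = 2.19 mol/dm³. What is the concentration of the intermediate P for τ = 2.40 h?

1.58 mol/dm³

The intermediate concentration in a first-order A→B→C sequence is C_P = k₁C_{A0}(e^(−k₁τ) − e^(−k₂τ))/(k₂−k₁).
e^(−k₁τ) = e^(−1.06×2.40) = e^(−2.544) = 0.07855; e^(−k₂τ) = e^(−0.3552) = 0.7010.
C_P = 1.06×2.19/(0.148−1.06) × (0.07855−0.7010) = (-2.545)×(-0.6225) = 1.584 mol/dm³.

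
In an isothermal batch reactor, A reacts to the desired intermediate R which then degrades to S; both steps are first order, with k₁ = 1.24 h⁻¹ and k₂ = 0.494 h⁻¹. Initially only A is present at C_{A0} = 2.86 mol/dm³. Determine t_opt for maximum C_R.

For first-order series the maximum of C_R occurs at t_opt = ln(k₂/k₁)/(k₂−k₁).
= ln(0.494/1.24)/(0.494−1.24) = ln(0.3984)/-0.7460 = -0.9203/-0.7460 = 1.23 h.

1.23 h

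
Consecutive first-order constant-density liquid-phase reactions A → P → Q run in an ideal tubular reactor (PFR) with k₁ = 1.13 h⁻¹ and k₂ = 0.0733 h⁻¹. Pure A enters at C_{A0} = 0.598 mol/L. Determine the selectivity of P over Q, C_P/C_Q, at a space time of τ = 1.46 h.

For first-order series with pure A initially, C_P(τ) = k₁C_{A0}/(k₂−k₁)·(e^(−k₁τ) − e^(−k₂τ)).
e^(−k₁τ) = e^(−1.13×1.46) = e^(−1.650) = 0.1921; e^(−k₂τ) = e^(−0.1070) = 0.8985.
C_P = 1.13×0.598/(0.0733−1.13) × (0.1921−0.8985) = (-0.6395)×(-0.7064) = 0.4517 mol/L.
C_A = C_{A0}e^(−k₁τ) = 0.1149 mol/L, so C_Q = C_{A0}−C_A−C_P = 0.03139 mol/L; C_P/C_Q = 14.4.

14.4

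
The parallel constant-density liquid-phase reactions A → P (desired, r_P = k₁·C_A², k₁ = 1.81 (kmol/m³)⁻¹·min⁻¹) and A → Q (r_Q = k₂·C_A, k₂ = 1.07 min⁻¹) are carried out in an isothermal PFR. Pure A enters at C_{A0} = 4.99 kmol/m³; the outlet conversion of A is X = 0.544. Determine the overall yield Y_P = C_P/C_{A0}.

0.465

C_A = C_{A0}(1−X) = 2.275 kmol/m³.
Along a PFR/batch, dC_Q/dC_A = −r_Q/(r_P+r_Q) = −k₂/(k₂+k₁·C_A).
Integrating from C_{A0} to C_A: C_Q = (1.07/1.81)·ln[(1.07+1.81·4.99)/(1.07+1.81·2.28)] = 0.5912·ln(10.10/5.189) = 0.3939 kmol/m³.
Then C_P = (C_{A0}−C_A) − C_Q = 2.715 − 0.3939 = 2.321 kmol/m³.
Y_P = C_P/C_{A0} = 2.321/4.99 = 0.465.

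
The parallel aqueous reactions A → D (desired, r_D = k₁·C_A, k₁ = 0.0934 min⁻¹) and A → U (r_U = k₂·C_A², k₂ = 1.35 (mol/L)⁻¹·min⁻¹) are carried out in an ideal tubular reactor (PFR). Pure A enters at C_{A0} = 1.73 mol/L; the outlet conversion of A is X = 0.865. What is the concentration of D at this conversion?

0.123 mol/L

C_A = C_{A0}(1−X) = 0.2336 mol/L.
Along a PFR/batch, dC_D/dC_A = −r_D/(r_D+r_U) = −k₁/(k₁+k₂·C_A).
Integrating from C_{A0} to C_A: C_D = (0.0934/1.35)·ln[(0.0934+1.35·1.73)/(0.0934+1.35·0.234)] = 0.06919·ln(2.429/0.4087) = 0.1233 mol/L.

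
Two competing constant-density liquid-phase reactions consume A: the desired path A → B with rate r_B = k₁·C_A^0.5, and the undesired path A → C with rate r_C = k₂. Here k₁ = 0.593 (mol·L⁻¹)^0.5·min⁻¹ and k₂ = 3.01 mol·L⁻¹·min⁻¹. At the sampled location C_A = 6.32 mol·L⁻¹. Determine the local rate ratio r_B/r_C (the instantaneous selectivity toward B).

0.495

S_{B/C} = r_B/r_C = (k₁·C_A^0.5)/(k₂) = (k₁/k₂)·C_A^0.5.
= (0.593×6.320^0.5) / (3.01) = 1.491/3.010 = 0.495.
Since the desired path is higher order in A, keeping C_A high (PFR or concentrated feed) favours B.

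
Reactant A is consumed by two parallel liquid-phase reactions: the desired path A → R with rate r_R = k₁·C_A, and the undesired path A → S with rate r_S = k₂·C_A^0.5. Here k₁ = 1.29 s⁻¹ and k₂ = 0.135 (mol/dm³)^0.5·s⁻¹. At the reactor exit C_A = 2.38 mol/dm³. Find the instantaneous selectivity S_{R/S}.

14.7

S_{R/S} = r_R/r_S = (k₁·C_A)/(k₂·C_A^0.5) = (k₁/k₂)·C_A^0.5.
= (1.29×2.380) / (0.135×2.380^0.5) = 3.070/0.2083 = 14.7.
Since the desired path is higher order in A, keeping C_A high (PFR or concentrated feed) favours R.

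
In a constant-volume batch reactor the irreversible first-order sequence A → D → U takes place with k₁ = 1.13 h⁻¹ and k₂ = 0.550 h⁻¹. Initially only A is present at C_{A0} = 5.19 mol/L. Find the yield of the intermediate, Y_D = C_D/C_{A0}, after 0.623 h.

For first-order series with pure A initially, C_D(t) = k₁C_{A0}/(k₂−k₁)·(e^(−k₁t) − e^(−k₂t)).
e^(−k₁t) = e^(−1.13×0.623) = e^(−0.7040) = 0.4946; e^(−k₂t) = e^(−0.3427) = 0.7099.
C_D = 1.13×5.19/(0.550−1.13) × (0.4946−0.7099) = (-10.11)×(-0.2153) = 2.177 mol/L.
Y_D = C_D/C_{A0} = 2.177/5.19 = 0.419.

0.419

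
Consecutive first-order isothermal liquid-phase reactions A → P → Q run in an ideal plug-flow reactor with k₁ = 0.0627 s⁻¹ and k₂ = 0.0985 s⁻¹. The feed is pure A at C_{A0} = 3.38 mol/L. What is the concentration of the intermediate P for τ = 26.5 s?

0.689 mol/L

The intermediate concentration in a first-order A→B→C sequence is C_P = k₁C_{A0}(e^(−k₁τ) − e^(−k₂τ))/(k₂−k₁).
e^(−k₁τ) = e^(−0.0627×26.5) = e^(−1.662) = 0.1898; e^(−k₂τ) = e^(−2.610) = 0.07352.
C_P = 0.0627×3.38/(0.0985−0.0627) × (0.1898−0.07352) = 5.920×0.1163 = 0.6886 mol/L.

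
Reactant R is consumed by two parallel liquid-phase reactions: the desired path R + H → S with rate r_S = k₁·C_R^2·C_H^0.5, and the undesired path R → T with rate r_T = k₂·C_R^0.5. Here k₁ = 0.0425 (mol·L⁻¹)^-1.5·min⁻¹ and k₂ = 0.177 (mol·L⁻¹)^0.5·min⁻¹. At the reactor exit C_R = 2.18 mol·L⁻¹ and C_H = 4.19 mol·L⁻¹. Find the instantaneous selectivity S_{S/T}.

S_{S/T} = r_S/r_T = (k₁·C_R^2·C_H^0.5)/(k₂·C_R^0.5) = (k₁/k₂)·C_R^1.5·C_H^0.5.
= (0.0425×2.180^2×4.190^0.5) / (0.177×2.180^0.5) = 0.4134/0.2613 = 1.58.

1.58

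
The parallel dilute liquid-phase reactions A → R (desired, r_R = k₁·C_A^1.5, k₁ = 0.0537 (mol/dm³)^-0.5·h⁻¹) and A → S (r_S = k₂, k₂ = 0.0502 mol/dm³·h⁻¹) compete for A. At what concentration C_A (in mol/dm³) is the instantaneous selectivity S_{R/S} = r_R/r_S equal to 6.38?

3.29 mol/dm³

S_{R/S} = (k₁/k₂)·C_A^1.5 ⇒ C_A = (S·k₂/k₁)^(1/1.5).
= (6.38×0.0502/0.0537)^(0.6667) = (5.964)^(0.6667) = 3.29 mol/dm³.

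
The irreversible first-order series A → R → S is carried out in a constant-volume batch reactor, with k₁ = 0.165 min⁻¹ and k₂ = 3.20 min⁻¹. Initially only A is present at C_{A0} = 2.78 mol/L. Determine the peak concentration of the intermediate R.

0.122 mol/L

Evaluating C_R at t_opt = ln(k₂/k₁)/(k₂−k₁) gives C_{R,max}/C_{A0} = (k₁/k₂)^[k₂/(k₂−k₁)].
= (0.165/3.20)^(3.20/(3.20−0.165)) = (0.05156)^(1.054) = 0.04389.
C_{R,max} = 0.04389×2.78 = 0.122 mol/L.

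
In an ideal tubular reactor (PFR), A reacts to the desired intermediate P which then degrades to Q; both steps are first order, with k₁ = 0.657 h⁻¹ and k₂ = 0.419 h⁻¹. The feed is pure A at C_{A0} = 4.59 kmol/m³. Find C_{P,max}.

At the optimum, C_{P,max}/C_{A0} = (k₁/k₂)^[k₂/(k₂−k₁)].
= (0.657/0.419)^(0.419/(0.419−0.657)) = (1.568)^(-1.761) = 0.4530.
C_{P,max} = 0.4530×4.59 = 2.08 kmol/m³.

2.08 kmol/m³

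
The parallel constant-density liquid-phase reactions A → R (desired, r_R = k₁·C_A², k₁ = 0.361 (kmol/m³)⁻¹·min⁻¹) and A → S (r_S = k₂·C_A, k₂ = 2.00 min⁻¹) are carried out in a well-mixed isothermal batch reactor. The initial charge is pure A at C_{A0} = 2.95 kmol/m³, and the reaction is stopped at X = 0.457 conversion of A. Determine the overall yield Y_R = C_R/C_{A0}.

C_A = C_{A0}(1−X) = 1.602 kmol/m³.
Along a PFR/batch, dC_S/dC_A = −r_S/(r_R+r_S) = −k₂/(k₂+k₁·C_A).
Integrating from C_{A0} to C_A: C_S = (2.00/0.361)·ln[(2.00+0.361·2.95)/(2.00+0.361·1.60)] = 5.540·ln(3.065/2.578) = 0.9580 kmol/m³.
Then C_R = (C_{A0}−C_A) − C_S = 1.348 − 0.9580 = 0.3902 kmol/m³.
Y_R = C_R/C_{A0} = 0.3902/2.95 = 0.132.

0.132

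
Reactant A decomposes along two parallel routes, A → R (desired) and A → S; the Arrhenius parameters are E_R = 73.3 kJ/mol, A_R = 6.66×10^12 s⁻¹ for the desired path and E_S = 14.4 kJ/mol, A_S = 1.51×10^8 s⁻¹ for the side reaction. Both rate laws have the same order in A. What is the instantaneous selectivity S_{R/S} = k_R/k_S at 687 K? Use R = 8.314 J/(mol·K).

1.47

k_R/k_S = (A_R/A_S)·exp[−(E_R−E_S)/(RT)] = (A_R/A_S)·exp[(E_S−E_R)/(RT)].
(E_S−E_R)/(RT) = (14.4−73.3)×10³/(8.314×687) = -58900/5712 = -10.31.
k_R/k_S = (6.66×10^12/1.51×10^8)·exp(-10.31) = 44106 × 3.323×10^-5 = 1.47.
Since E_R > E_S, raising the temperature improves selectivity toward R.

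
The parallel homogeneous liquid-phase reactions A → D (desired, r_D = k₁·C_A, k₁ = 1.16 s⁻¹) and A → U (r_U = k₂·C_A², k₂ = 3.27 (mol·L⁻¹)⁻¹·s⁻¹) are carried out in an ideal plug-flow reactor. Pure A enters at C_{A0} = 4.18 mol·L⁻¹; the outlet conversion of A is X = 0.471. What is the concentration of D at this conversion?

0.202 mol·L⁻¹

C_A = C_{A0}(1−X) = 2.211 mol·L⁻¹.
Along a PFR/batch, dC_D/dC_A = −r_D/(r_D+r_U) = −k₁/(k₁+k₂·C_A).
Integrating from C_{A0} to C_A: C_D = (1.16/3.27)·ln[(1.16+3.27·4.18)/(1.16+3.27·2.21)] = 0.3547·ln(14.83/8.391) = 0.2020 mol·L⁻¹.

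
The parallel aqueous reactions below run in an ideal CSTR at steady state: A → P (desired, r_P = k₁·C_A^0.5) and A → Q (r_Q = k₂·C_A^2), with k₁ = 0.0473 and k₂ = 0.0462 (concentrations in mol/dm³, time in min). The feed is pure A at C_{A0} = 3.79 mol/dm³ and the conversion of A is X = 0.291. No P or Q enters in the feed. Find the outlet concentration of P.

0.208 mol/dm³

Exit C_A = C_{A0}(1−X) = 3.79×0.709 = 2.687 mol/dm³.
In a CSTR the entire volume is at exit conditions, so r_P = 0.0473×2.687^0.5 = 0.07754 and r_Q = 0.0462×2.687^2 = 0.3336.
Fraction of consumed A going to P: r_P/(r_P+r_Q) = 0.1886.
C_P = 0.1886·C_{A0}·X = 0.1886×3.79×0.291 = 0.208 mol/dm³.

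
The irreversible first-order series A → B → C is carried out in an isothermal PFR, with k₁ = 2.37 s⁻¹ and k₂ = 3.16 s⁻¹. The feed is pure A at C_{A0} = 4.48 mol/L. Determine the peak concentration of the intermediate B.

1.42 mol/L

For a first-order series the maximum intermediate yield is C_{B,max}/C_{A0} = (k₁/k₂)^[k₂/(k₂−k₁)].
= (2.37/3.16)^(3.16/(3.16−2.37)) = (0.7500)^(4.000) = 0.3164.
C_{B,max} = 0.3164×4.48 = 1.42 mol/L.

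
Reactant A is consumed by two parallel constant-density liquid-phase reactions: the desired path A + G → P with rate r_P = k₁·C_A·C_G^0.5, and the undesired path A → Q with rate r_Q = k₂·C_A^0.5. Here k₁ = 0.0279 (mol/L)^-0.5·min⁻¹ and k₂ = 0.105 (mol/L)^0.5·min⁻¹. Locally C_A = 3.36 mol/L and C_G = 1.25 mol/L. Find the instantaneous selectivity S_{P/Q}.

S_{P/Q} = r_P/r_Q = (k₁·C_A·C_G^0.5)/(k₂·C_A^0.5) = (k₁/k₂)·C_A^0.5·C_G^0.5.
= (0.0279×3.360×1.250^0.5) / (0.105×3.360^0.5) = 0.1048/0.1925 = 0.545.
Since the desired path is higher order in A, keeping C_A high (PFR or concentrated feed) favours P.

0.545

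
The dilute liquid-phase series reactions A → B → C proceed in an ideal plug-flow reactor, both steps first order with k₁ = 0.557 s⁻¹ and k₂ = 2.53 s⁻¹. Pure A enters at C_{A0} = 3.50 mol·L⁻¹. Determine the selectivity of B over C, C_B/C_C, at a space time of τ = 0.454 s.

The intermediate concentration in a first-order A→B→C sequence is C_B = k₁C_{A0}(e^(−k₁τ) − e^(−k₂τ))/(k₂−k₁).
e^(−k₁τ) = e^(−0.557×0.454) = e^(−0.2529) = 0.7766; e^(−k₂τ) = e^(−1.149) = 0.3171.
C_B = 0.557×3.50/(2.53−0.557) × (0.7766−0.3171) = 0.9881×0.4595 = 0.4540 mol·L⁻¹.
C_A = C_{A0}e^(−k₁τ) = 2.718 mol·L⁻¹, so C_C = C_{A0}−C_A−C_B = 0.3280 mol·L⁻¹; C_B/C_C = 1.38.

1.38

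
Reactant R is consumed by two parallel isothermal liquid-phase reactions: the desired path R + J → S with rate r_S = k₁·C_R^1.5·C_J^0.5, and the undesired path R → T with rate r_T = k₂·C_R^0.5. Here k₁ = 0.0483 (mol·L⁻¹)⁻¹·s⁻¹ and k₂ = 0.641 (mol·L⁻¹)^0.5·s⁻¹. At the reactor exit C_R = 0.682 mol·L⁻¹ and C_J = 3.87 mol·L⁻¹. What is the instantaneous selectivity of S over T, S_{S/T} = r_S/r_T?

0.101

S_{S/T} = r_S/r_T = (k₁·C_R^1.5·C_J^0.5)/(k₂·C_R^0.5) = (k₁/k₂)·C_R·C_J^0.5.
= (0.0483×0.6820^1.5×3.870^0.5) / (0.641×0.6820^0.5) = 0.05352/0.5294 = 0.101.
Since the desired path is higher order in R, keeping C_R high (PFR or concentrated feed) favours S.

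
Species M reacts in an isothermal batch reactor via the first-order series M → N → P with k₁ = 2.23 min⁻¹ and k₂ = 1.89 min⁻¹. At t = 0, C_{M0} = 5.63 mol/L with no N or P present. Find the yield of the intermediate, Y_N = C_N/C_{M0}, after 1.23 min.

Solving the coupled first-order balances gives C_N(t) = [k₁/(k₂−k₁)]·C_{M0}·(e^(−k₁t) − e^(−k₂t)).
e^(−k₁t) = e^(−2.23×1.23) = e^(−2.743) = 0.06438; e^(−k₂t) = e^(−2.325) = 0.09781.
C_N = 2.23×5.63/(1.89−2.23) × (0.06438−0.09781) = (-36.93)×(-0.03343) = 1.234 mol/L.
Y_N = C_N/C_{M0} = 1.234/5.63 = 0.219.

0.219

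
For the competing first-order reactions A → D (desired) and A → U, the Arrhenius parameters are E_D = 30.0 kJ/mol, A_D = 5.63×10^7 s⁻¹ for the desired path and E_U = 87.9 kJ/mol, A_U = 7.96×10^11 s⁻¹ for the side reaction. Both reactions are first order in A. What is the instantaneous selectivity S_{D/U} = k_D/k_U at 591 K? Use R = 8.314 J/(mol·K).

Since both paths have the same order in A, the concentration cancels and S_{D/U} = k_D/k_U = (A_D/A_U)·exp[(E_U−E_D)/(RT)].
(E_U−E_D)/(RT) = (87.9−30.0)×10³/(8.314×591) = 57900/4914 = 11.78.
k_D/k_U = (5.63×10^7/7.96×10^11)·exp(11.78) = 7.073×10^-5 × 1.311×10^5 = 9.27.
Since E_D < E_U, lowering the temperature improves selectivity toward D.

9.27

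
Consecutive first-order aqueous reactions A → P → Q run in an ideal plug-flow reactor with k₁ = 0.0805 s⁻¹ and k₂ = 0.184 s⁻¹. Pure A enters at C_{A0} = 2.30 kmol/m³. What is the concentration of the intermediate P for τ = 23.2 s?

Solving the coupled first-order balances gives C_P(τ) = [k₁/(k₂−k₁)]·C_{A0}·(e^(−k₁τ) − e^(−k₂τ)).
e^(−k₁τ) = e^(−0.0805×23.2) = e^(−1.868) = 0.1545; e^(−k₂τ) = e^(−4.269) = 0.01400.
C_P = 0.0805×2.30/(0.184−0.0805) × (0.1545−0.01400) = 1.789×0.1405 = 0.2513 kmol/m³.

0.251 kmol/m³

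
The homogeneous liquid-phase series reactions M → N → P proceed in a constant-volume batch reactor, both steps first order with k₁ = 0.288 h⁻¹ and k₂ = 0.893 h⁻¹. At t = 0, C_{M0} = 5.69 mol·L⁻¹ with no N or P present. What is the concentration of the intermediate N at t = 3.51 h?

For first-order series with pure M initially, C_N(t) = k₁C_{M0}/(k₂−k₁)·(e^(−k₁t) − e^(−k₂t)).
e^(−k₁t) = e^(−0.288×3.51) = e^(−1.011) = 0.3639; e^(−k₂t) = e^(−3.134) = 0.04352.
C_N = 0.288×5.69/(0.893−0.288) × (0.3639−0.04352) = 2.709×0.3204 = 0.8678 mol·L⁻¹.

0.868 mol·L⁻¹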